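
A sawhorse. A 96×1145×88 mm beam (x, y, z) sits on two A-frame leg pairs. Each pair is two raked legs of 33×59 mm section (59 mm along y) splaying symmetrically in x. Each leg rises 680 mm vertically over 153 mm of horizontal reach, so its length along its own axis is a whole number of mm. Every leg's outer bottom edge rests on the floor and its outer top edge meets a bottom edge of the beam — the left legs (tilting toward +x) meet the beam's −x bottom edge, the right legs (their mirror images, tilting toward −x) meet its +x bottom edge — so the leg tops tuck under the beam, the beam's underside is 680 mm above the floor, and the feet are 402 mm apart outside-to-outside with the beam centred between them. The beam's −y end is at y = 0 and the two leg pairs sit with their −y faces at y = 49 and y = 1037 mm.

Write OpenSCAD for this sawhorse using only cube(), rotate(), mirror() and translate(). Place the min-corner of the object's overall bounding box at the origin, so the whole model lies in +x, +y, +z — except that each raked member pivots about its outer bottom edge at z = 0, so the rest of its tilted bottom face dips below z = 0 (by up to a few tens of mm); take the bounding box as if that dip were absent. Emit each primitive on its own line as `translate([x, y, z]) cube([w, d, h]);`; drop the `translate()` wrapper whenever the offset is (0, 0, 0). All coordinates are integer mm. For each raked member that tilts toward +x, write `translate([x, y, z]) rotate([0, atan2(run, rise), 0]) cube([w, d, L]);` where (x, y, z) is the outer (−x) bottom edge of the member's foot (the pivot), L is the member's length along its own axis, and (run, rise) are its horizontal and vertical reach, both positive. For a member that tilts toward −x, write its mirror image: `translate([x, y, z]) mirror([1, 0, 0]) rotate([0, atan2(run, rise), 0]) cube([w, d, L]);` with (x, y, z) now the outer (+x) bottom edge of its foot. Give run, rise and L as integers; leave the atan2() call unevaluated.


translate([153, 0, 680]) cube([96, 1145, 88]);
translate([0, 49, 0]) rotate([0, atan2(153, 680), 0]) cube([33, 59, 697]);
translate([402, 49, 0]) mirror([1, 0, 0]) rotate([0, atan2(153, 680), 0]) cube([33, 59, 697]);
translate([0, 1037, 0]) rotate([0, atan2(153, 680), 0]) cube([33, 59, 697]);
translate([402, 1037, 0]) mirror([1, 0, 0]) rotate([0, atan2(153, 680), 0]) cube([33, 59, 697]);


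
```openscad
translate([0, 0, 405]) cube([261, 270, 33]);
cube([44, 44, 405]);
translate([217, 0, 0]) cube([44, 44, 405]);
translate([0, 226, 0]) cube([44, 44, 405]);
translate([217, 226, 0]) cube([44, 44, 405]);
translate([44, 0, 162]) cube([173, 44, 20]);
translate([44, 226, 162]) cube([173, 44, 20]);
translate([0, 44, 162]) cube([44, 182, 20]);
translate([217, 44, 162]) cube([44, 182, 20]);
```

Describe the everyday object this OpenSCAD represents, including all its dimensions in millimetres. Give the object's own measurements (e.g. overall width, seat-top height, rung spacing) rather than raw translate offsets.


A simple wooden stool: a rectangular seat 261 mm (x) by 270 mm (y), 33 mm thick, top face at z = 438 mm, on four square legs, each 44×44 mm in cross-section. The legs rest on z = 0, each flush with a corner of the seat. Four stretchers, 44 mm wide and 20 mm tall, connect adjacent legs with their undersides at z = 162 mm, each running between the inner faces of the legs it joins and aligned with the legs' outer faces on the other axis.


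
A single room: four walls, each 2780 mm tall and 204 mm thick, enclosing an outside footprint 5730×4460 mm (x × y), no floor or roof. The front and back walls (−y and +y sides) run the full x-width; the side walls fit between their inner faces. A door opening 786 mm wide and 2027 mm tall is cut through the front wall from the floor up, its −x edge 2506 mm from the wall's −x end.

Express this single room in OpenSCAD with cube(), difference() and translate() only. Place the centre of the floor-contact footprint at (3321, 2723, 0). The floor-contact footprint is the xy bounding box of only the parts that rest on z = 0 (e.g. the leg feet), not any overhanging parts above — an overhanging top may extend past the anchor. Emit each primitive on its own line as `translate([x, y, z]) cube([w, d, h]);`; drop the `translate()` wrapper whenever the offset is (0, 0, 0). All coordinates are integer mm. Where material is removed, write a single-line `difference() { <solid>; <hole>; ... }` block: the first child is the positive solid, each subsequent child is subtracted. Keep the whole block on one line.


difference() { translate([456, 493, 0]) cube([5730, 204, 2780]); translate([2962, 493, 0]) cube([786, 204, 2027]); }
translate([456, 4749, 0]) cube([5730, 204, 2780]);
translate([456, 697, 0]) cube([204, 4052, 2780]);
translate([5982, 697, 0]) cube([204, 4052, 2780]);


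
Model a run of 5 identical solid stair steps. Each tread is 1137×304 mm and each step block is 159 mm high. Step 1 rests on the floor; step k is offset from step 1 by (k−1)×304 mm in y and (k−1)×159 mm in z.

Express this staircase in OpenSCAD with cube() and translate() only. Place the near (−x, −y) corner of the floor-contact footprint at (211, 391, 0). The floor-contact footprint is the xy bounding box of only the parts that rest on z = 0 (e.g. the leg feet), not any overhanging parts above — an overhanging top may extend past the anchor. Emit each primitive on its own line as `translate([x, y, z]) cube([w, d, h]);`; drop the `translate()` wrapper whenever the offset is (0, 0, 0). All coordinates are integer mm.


translate([211, 391, 0]) cube([1137, 304, 159]);
translate([211, 695, 159]) cube([1137, 304, 159]);
translate([211, 999, 318]) cube([1137, 304, 159]);
translate([211, 1303, 477]) cube([1137, 304, 159]);
translate([211, 1607, 636]) cube([1137, 304, 159]);


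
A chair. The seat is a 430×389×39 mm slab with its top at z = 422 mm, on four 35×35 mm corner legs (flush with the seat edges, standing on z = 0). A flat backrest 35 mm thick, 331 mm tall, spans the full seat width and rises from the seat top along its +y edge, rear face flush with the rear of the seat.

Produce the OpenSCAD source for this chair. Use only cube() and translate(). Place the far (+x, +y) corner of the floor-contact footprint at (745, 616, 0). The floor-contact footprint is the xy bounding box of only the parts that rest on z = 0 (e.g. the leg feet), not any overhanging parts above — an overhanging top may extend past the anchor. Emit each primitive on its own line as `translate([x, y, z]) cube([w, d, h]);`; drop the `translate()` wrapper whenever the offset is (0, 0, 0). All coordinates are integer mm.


translate([315, 227, 383]) cube([430, 389, 39]);
translate([315, 227, 0]) cube([35, 35, 383]);
translate([710, 227, 0]) cube([35, 35, 383]);
translate([315, 581, 0]) cube([35, 35, 383]);
translate([710, 581, 0]) cube([35, 35, 383]);
translate([315, 581, 422]) cube([430, 35, 331]);


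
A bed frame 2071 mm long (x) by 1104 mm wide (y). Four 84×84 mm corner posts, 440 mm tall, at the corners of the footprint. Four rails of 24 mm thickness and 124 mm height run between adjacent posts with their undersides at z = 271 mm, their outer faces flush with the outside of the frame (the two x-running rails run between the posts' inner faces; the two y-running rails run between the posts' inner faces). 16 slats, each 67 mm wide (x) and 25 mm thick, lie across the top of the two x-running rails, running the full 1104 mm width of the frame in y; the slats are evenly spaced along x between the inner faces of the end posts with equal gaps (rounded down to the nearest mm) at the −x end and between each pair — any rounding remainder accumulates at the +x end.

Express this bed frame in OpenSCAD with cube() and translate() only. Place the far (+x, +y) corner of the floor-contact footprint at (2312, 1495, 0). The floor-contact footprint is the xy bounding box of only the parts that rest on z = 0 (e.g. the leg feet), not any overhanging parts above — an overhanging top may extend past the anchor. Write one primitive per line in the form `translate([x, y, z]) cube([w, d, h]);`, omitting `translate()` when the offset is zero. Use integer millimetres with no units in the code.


// slat z = rail_z + rail_h = 271 + 124 = 395
// slat gap = ⌊(1903 − 16·67) / 17⌋ = 48
translate([241, 391, 0]) cube([84, 84, 440]);
translate([241, 1411, 0]) cube([84, 84, 440]);
translate([2228, 391, 0]) cube([84, 84, 440]);
translate([2228, 1411, 0]) cube([84, 84, 440]);
translate([325, 391, 271]) cube([1903, 24, 124]);
translate([325, 1471, 271]) cube([1903, 24, 124]);
translate([241, 475, 271]) cube([24, 936, 124]);
translate([2288, 475, 271]) cube([24, 936, 124]);
translate([373, 391, 395]) cube([67, 1104, 25]);
translate([488, 391, 395]) cube([67, 1104, 25]);
translate([603, 391, 395]) cube([67, 1104, 25]);
translate([718, 391, 395]) cube([67, 1104, 25]);
translate([833, 391, 395]) cube([67, 1104, 25]);
translate([948, 391, 395]) cube([67, 1104, 25]);
translate([1063, 391, 395]) cube([67, 1104, 25]);
translate([1178, 391, 395]) cube([67, 1104, 25]);
translate([1293, 391, 395]) cube([67, 1104, 25]);
translate([1408, 391, 395]) cube([67, 1104, 25]);
translate([1523, 391, 395]) cube([67, 1104, 25]);
translate([1638, 391, 395]) cube([67, 1104, 25]);
translate([1753, 391, 395]) cube([67, 1104, 25]);
translate([1868, 391, 395]) cube([67, 1104, 25]);
translate([1983, 391, 395]) cube([67, 1104, 25]);
translate([2098, 391, 395]) cube([67, 1104, 25]);


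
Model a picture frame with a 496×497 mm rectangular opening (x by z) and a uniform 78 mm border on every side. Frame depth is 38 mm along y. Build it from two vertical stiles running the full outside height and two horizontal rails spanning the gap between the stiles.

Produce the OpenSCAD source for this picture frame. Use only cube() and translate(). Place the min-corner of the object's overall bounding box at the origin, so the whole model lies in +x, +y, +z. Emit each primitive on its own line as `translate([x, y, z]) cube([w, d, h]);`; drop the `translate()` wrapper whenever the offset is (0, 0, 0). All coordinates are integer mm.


cube([78, 38, 653]);
translate([574, 0, 0]) cube([78, 38, 653]);
translate([78, 0, 0]) cube([496, 38, 78]);
translate([78, 0, 575]) cube([496, 38, 78]);


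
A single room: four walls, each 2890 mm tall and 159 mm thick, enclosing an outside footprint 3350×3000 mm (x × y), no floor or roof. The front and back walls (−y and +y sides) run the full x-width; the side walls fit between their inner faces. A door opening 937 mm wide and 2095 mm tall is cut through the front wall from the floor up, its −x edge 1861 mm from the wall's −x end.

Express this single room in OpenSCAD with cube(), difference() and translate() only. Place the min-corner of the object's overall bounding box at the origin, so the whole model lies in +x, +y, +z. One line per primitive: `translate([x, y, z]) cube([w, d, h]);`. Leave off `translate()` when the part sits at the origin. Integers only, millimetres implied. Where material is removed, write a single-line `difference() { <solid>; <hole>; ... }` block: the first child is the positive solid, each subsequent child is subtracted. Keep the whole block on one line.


difference() { cube([3350, 159, 2890]); translate([1861, 0, 0]) cube([937, 159, 2095]); }
translate([0, 2841, 0]) cube([3350, 159, 2890]);
translate([0, 159, 0]) cube([159, 2682, 2890]);
translate([3191, 159, 0]) cube([159, 2682, 2890]);


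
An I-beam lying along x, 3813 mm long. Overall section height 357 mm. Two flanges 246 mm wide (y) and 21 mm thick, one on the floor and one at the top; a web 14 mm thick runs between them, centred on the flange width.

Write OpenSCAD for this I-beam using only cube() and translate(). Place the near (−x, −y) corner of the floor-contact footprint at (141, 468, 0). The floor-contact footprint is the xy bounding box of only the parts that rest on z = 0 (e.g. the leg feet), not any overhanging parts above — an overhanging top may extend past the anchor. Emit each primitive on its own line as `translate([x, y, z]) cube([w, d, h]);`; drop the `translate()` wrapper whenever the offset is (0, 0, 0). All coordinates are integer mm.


translate([141, 468, 0]) cube([3813, 246, 21]);
translate([141, 584, 21]) cube([3813, 14, 315]);
translate([141, 468, 336]) cube([3813, 246, 21]);


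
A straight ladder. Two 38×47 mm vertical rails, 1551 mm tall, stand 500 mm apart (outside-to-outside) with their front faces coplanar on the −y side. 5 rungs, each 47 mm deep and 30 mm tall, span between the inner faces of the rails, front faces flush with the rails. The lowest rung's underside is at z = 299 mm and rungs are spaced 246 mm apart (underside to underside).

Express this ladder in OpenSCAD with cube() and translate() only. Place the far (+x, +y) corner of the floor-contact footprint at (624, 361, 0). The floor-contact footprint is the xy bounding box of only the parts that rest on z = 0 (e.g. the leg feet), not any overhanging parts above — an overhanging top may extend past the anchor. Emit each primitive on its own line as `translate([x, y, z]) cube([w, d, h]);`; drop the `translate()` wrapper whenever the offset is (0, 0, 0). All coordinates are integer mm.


// rung span = 500 - 2*38 = 424
// rung[k] z = 299 + k*246
translate([124, 314, 0]) cube([38, 47, 1551]);
translate([586, 314, 0]) cube([38, 47, 1551]);
translate([162, 314, 299]) cube([424, 47, 30]);
translate([162, 314, 545]) cube([424, 47, 30]);
translate([162, 314, 791]) cube([424, 47, 30]);
translate([162, 314, 1037]) cube([424, 47, 30]);
translate([162, 314, 1283]) cube([424, 47, 30]);


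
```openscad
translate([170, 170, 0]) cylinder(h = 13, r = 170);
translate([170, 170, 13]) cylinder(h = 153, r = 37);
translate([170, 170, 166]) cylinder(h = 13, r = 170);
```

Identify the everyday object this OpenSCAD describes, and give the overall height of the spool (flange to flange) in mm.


A spool. The overall height is 179 mm.

Three coaxial cylinders, large–small–large — a spool. Two 13 mm flanges and a 153 mm core give 13 + 153 + 13 = 179 mm.


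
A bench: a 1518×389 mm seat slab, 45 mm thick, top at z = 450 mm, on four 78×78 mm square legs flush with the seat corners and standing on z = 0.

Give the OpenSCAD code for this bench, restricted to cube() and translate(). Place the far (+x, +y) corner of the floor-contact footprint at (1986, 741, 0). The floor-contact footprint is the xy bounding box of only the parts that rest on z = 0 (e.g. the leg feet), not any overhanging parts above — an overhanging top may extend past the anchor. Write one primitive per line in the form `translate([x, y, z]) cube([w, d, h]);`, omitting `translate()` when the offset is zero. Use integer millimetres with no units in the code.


translate([468, 352, 405]) cube([1518, 389, 45]);
translate([468, 352, 0]) cube([78, 78, 405]);
translate([468, 663, 0]) cube([78, 78, 405]);
translate([1908, 352, 0]) cube([78, 78, 405]);
translate([1908, 663, 0]) cube([78, 78, 405]);


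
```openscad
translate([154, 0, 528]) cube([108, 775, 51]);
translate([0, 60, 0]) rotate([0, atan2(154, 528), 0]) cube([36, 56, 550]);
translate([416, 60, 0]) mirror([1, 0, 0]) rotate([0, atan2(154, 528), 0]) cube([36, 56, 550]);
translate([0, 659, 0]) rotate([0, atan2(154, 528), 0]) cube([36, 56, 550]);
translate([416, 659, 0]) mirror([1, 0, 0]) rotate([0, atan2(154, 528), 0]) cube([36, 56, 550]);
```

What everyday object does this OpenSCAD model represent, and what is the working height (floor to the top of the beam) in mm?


A sawhorse. The overall height is 579 mm.

A beam across two mirrored pairs of raked legs — a sawhorse. The beam's underside is at z = 528 (matching the legs' vertical rise in atan2(154, 528)) and the beam is 51 mm tall, so its top is at 528 + 51 = 579 mm. The raked legs top out at the beam's underside, so that is the highest point.


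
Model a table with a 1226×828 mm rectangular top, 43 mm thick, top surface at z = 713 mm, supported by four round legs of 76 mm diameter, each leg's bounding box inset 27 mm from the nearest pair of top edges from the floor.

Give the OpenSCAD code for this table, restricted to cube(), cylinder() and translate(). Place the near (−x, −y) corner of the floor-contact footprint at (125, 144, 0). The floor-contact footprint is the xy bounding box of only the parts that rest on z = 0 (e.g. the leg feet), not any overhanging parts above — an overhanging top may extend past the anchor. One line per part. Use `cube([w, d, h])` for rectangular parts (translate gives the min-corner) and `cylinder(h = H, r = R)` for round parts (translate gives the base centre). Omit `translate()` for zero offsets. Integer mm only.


translate([98, 117, 670]) cube([1226, 828, 43]);
translate([163, 182, 0]) cylinder(h = 670, r = 38);
translate([1259, 182, 0]) cylinder(h = 670, r = 38);
translate([163, 880, 0]) cylinder(h = 670, r = 38);
translate([1259, 880, 0]) cylinder(h = 670, r = 38);


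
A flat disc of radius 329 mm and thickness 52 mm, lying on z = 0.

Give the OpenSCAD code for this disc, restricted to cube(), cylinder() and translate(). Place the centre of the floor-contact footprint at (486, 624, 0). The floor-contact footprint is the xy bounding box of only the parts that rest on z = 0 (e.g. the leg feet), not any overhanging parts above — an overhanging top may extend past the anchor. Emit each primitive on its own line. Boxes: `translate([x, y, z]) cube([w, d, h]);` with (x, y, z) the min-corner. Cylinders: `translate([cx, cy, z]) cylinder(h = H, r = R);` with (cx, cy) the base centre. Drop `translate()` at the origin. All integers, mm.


translate([486, 624, 0]) cylinder(h = 52, r = 329);


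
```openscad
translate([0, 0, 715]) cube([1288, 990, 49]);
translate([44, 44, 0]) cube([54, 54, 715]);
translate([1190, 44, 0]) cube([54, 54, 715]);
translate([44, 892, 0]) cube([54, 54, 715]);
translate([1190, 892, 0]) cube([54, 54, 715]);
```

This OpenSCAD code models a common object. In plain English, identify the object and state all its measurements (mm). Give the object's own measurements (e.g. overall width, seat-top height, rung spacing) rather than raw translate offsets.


A table: top 1288 mm (x) × 990 mm (y), 49 mm thick, upper face at z = 764 mm, on four 54×54 mm square legs, each inset 44 mm from the nearest pair of top edges from z = 0 to the bottom of the top.


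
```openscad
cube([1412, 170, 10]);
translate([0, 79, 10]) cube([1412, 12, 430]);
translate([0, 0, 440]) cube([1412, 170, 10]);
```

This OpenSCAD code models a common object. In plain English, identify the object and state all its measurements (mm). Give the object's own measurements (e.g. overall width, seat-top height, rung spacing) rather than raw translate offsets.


An I-beam lying along x, 1412 mm long. Overall section height 450 mm. Two flanges 170 mm wide (y) and 10 mm thick, one on the floor and one at the top; a web 12 mm thick runs between them, centred on the flange width.


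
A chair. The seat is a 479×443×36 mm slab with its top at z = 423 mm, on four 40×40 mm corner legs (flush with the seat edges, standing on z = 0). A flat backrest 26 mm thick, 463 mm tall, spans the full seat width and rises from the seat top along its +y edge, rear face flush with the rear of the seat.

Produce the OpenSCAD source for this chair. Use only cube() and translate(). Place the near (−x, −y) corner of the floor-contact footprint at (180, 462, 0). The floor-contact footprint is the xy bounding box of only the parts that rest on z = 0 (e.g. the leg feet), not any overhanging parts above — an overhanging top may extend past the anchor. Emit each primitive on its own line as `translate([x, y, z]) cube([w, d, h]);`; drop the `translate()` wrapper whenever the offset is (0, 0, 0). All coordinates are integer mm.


translate([180, 462, 387]) cube([479, 443, 36]);
translate([180, 462, 0]) cube([40, 40, 387]);
translate([619, 462, 0]) cube([40, 40, 387]);
translate([180, 865, 0]) cube([40, 40, 387]);
translate([619, 865, 0]) cube([40, 40, 387]);
translate([180, 879, 423]) cube([479, 26, 463]);


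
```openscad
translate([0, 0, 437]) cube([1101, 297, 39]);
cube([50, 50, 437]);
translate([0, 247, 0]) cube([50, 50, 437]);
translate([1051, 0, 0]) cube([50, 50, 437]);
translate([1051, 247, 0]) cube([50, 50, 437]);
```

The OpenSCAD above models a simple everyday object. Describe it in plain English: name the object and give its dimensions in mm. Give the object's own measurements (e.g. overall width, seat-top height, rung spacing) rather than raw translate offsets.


A long wooden bench with a 1101 mm (x) × 297 mm (y) seat, 39 mm thick, its top surface 476 mm above the floor. Four 50 mm square legs at the seat corners, flush with the edges, run from z = 0 to the seat underside.


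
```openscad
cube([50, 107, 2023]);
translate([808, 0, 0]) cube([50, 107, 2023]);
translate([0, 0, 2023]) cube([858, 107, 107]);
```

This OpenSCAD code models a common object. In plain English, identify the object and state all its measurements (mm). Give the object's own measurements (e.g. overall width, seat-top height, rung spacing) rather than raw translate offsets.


A door frame. The clear opening is 758 mm wide and 2023 mm high. Two 50 mm wide jambs, 107 mm deep, stand either side of the opening from the floor to the top of the opening. A 107 mm thick head sits across the top of both jambs, spanning the full outside width of the frame.


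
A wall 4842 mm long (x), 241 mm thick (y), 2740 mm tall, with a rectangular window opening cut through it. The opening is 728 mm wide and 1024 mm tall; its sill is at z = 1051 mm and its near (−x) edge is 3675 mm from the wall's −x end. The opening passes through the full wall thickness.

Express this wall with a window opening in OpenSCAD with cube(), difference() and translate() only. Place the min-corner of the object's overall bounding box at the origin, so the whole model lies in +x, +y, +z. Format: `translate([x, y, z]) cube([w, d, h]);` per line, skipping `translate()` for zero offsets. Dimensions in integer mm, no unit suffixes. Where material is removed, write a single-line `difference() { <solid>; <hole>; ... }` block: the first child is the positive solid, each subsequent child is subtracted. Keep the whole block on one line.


difference() { cube([4842, 241, 2740]); translate([3675, 0, 1051]) cube([728, 241, 1024]); }


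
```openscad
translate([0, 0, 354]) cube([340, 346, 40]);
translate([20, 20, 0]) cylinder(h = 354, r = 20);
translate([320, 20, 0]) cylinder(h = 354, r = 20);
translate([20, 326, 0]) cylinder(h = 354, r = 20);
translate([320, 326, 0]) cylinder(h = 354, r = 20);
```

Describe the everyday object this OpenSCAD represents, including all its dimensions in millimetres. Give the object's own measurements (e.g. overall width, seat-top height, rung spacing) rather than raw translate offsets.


A four-legged stool. The seat is a 340×346×40 mm slab whose top surface is at z = 394 mm; four round legs, each 40 mm in diameter, run from the floor (z = 0) to the underside of the seat, each leg's axis is inset half a diameter from the nearest pair of seat edges (so the leg's bounding box is flush with the corner).


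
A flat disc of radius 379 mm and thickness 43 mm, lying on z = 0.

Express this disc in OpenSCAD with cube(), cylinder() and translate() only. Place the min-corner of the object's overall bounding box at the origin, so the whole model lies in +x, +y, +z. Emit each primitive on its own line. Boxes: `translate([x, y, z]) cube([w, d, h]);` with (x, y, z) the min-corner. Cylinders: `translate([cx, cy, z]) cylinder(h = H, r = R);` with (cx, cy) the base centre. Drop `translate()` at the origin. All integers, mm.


translate([379, 379, 0]) cylinder(h = 43, r = 379);


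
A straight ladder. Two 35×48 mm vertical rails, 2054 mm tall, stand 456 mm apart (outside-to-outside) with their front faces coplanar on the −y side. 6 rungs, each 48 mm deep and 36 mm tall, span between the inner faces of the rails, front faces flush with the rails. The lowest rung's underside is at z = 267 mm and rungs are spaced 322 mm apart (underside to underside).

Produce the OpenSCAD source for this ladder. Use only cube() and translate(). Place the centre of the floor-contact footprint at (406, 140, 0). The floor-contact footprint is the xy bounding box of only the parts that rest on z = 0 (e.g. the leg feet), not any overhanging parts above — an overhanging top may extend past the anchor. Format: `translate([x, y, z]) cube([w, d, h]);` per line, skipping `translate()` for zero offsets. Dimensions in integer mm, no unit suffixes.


translate([178, 116, 0]) cube([35, 48, 2054]);
translate([599, 116, 0]) cube([35, 48, 2054]);
translate([213, 116, 267]) cube([386, 48, 36]);
translate([213, 116, 589]) cube([386, 48, 36]);
translate([213, 116, 911]) cube([386, 48, 36]);
translate([213, 116, 1233]) cube([386, 48, 36]);
translate([213, 116, 1555]) cube([386, 48, 36]);
translate([213, 116, 1877]) cube([386, 48, 36]);


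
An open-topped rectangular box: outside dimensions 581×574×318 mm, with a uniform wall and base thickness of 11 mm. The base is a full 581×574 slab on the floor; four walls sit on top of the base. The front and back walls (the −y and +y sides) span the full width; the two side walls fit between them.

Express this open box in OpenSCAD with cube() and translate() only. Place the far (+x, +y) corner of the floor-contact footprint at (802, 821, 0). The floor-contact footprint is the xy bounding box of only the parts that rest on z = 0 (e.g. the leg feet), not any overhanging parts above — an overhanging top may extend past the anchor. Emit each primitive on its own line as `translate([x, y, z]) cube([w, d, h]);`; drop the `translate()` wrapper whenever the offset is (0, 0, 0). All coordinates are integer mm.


translate([221, 247, 0]) cube([581, 574, 11]);
translate([221, 247, 11]) cube([581, 11, 307]);
translate([221, 810, 11]) cube([581, 11, 307]);
translate([221, 258, 11]) cube([11, 552, 307]);
translate([791, 258, 11]) cube([11, 552, 307]);


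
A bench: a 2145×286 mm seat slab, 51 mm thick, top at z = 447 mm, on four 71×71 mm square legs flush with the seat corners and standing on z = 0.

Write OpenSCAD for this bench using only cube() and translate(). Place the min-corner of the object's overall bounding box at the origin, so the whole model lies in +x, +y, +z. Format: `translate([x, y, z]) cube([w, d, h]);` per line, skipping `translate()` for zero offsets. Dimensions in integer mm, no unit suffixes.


translate([0, 0, 396]) cube([2145, 286, 51]);
cube([71, 71, 396]);
translate([0, 215, 0]) cube([71, 71, 396]);
translate([2074, 0, 0]) cube([71, 71, 396]);
translate([2074, 215, 0]) cube([71, 71, 396]);


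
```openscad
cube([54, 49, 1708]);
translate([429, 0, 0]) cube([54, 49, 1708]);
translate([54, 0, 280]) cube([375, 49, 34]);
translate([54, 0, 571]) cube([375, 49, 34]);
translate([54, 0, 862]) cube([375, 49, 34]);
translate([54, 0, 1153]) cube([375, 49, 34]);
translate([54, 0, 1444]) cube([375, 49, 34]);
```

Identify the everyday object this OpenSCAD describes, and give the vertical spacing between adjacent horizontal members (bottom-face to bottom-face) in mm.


A ladder. The rung spacing is 291 mm.

Two tall 54×49 posts with 5 short bars between them — a ladder. Adjacent rungs sit at z = 280 and z = 571, so the spacing is 571 − 280 = 291 mm.


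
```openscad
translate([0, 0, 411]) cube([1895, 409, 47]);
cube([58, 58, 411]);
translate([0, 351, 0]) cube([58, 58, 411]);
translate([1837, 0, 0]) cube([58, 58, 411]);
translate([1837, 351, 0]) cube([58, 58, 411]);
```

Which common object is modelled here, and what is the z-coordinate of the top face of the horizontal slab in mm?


A bench. The seat-top height is 458 mm.

A long slab on four corner posts — a bench. The slab sits at z = 411 with thickness 47, so the top is 411 + 47 = 458 mm.


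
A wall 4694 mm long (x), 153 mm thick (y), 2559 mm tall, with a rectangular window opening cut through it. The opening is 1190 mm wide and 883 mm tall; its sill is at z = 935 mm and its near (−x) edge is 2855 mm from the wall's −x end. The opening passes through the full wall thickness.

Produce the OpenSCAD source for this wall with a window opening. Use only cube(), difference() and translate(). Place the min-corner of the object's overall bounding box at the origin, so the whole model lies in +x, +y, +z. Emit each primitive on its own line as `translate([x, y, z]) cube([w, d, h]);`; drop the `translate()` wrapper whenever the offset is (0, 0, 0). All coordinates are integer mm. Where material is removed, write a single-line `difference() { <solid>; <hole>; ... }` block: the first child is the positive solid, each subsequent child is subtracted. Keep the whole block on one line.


difference() { cube([4694, 153, 2559]); translate([2855, 0, 935]) cube([1190, 153, 883]); }


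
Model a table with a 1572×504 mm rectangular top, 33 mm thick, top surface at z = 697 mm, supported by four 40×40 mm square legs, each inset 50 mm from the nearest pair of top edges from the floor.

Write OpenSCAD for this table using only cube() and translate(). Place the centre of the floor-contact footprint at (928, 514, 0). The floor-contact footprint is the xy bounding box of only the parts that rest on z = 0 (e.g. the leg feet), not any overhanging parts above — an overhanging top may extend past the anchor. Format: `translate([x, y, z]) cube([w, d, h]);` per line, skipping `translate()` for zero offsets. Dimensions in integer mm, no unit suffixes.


translate([142, 262, 664]) cube([1572, 504, 33]);
translate([192, 312, 0]) cube([40, 40, 664]);
translate([1624, 312, 0]) cube([40, 40, 664]);
translate([192, 676, 0]) cube([40, 40, 664]);
translate([1624, 676, 0]) cube([40, 40, 664]);


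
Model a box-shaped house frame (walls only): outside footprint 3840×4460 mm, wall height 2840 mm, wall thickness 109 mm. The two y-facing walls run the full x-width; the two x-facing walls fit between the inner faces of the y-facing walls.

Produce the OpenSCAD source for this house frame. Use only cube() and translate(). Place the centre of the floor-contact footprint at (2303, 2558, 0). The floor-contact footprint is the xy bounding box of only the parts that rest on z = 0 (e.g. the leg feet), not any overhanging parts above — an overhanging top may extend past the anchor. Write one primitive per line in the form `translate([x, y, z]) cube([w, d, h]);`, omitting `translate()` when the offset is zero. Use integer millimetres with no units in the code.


translate([383, 328, 0]) cube([3840, 109, 2840]);
translate([383, 4679, 0]) cube([3840, 109, 2840]);
translate([383, 437, 0]) cube([109, 4242, 2840]);
translate([4114, 437, 0]) cube([109, 4242, 2840]);


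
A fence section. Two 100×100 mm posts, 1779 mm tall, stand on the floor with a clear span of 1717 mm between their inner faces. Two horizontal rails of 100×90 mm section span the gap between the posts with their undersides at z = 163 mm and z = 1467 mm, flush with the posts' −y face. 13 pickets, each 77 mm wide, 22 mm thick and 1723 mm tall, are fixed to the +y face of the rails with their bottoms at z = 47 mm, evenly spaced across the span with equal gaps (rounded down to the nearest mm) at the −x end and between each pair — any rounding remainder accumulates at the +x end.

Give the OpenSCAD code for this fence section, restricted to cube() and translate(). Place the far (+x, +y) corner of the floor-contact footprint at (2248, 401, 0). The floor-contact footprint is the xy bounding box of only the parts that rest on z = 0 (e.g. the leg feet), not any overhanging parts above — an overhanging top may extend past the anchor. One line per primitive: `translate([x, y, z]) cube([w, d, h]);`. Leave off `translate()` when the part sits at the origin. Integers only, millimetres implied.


translate([331, 301, 0]) cube([100, 100, 1779]);
translate([2148, 301, 0]) cube([100, 100, 1779]);
translate([431, 301, 163]) cube([1717, 100, 90]);
translate([431, 301, 1467]) cube([1717, 100, 90]);
translate([482, 401, 47]) cube([77, 22, 1723]);
translate([610, 401, 47]) cube([77, 22, 1723]);
translate([738, 401, 47]) cube([77, 22, 1723]);
translate([866, 401, 47]) cube([77, 22, 1723]);
translate([994, 401, 47]) cube([77, 22, 1723]);
translate([1122, 401, 47]) cube([77, 22, 1723]);
translate([1250, 401, 47]) cube([77, 22, 1723]);
translate([1378, 401, 47]) cube([77, 22, 1723]);
translate([1506, 401, 47]) cube([77, 22, 1723]);
translate([1634, 401, 47]) cube([77, 22, 1723]);
translate([1762, 401, 47]) cube([77, 22, 1723]);
translate([1890, 401, 47]) cube([77, 22, 1723]);
translate([2018, 401, 47]) cube([77, 22, 1723]);


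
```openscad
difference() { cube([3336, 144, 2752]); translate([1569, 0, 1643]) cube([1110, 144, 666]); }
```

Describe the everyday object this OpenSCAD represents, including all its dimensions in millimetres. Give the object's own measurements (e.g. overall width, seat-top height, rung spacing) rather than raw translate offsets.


A wall 3336 mm long (x), 144 mm thick (y), 2752 mm tall, with a rectangular window opening cut through it. The opening is 1110 mm wide and 666 mm tall; its sill is at z = 1643 mm and its near (−x) edge is 1569 mm from the wall's −x end. The opening passes through the full wall thickness.


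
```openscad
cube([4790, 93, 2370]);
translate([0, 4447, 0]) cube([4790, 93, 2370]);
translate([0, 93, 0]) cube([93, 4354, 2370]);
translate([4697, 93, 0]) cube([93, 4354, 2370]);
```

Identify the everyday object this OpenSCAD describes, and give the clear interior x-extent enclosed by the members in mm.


A house (or room) frame. The interior width is 4604 mm.

Four 2370 mm walls enclosing a rectangle with no floor or roof — a room or house frame. Outside width is 4790 mm and wall thickness is 93 mm, so the interior width is 4790 − 2 × 93 = 4604 mm.


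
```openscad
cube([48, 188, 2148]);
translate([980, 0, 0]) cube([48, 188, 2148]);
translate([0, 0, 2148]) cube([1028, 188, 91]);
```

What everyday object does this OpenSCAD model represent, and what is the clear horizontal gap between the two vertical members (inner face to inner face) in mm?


A door frame. The clear opening width is 932 mm.

Two 2148 mm tall posts with a header on top — a door frame. The left jamb is 48 mm wide at x = 0; the right jamb starts at x = 980. The clear opening is 980 − 48 = 932 mm.


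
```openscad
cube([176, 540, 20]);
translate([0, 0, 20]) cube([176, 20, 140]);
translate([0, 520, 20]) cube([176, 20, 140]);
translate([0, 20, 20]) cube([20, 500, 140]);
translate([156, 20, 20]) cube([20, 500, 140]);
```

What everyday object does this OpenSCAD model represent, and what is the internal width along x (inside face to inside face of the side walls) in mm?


An open box. The internal width is 136 mm.

A 176×540 base slab with four walls standing on it — an open box. The base is 176 mm wide and the walls are 20 mm thick, so the internal width is 176 − 2 × 20 = 136 mm.


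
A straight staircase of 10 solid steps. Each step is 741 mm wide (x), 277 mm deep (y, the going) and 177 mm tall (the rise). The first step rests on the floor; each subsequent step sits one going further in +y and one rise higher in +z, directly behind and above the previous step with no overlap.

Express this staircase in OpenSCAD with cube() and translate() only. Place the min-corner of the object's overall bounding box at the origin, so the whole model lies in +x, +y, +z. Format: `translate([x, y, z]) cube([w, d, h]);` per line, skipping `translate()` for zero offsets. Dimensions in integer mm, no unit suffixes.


cube([741, 277, 177]);
translate([0, 277, 177]) cube([741, 277, 177]);
translate([0, 554, 354]) cube([741, 277, 177]);
translate([0, 831, 531]) cube([741, 277, 177]);
translate([0, 1108, 708]) cube([741, 277, 177]);
translate([0, 1385, 885]) cube([741, 277, 177]);
translate([0, 1662, 1062]) cube([741, 277, 177]);
translate([0, 1939, 1239]) cube([741, 277, 177]);
translate([0, 2216, 1416]) cube([741, 277, 177]);
translate([0, 2493, 1593]) cube([741, 277, 177]);


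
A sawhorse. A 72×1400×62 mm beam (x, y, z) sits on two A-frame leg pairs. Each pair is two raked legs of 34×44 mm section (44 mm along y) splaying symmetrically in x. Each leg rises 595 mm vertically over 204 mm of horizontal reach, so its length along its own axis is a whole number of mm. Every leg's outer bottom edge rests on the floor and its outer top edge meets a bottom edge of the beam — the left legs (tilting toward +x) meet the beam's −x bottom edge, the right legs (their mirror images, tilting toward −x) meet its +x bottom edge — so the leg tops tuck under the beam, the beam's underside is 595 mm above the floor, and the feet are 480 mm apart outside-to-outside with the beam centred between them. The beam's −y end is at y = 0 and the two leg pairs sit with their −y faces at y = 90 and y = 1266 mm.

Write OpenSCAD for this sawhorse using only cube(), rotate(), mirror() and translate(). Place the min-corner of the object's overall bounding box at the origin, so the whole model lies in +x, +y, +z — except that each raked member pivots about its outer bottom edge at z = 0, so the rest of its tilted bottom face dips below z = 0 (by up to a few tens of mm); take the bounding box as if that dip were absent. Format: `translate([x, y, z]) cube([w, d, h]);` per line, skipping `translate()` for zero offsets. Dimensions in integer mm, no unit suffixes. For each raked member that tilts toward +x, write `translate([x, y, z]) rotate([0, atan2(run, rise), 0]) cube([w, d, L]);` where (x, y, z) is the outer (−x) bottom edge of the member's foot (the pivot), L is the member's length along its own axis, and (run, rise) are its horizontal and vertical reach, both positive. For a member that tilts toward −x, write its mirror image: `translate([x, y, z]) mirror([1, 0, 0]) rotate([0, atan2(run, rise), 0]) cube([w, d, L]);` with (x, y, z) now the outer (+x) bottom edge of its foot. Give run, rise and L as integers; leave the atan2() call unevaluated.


translate([204, 0, 595]) cube([72, 1400, 62]);
translate([0, 90, 0]) rotate([0, atan2(204, 595), 0]) cube([34, 44, 629]);
translate([480, 90, 0]) mirror([1, 0, 0]) rotate([0, atan2(204, 595), 0]) cube([34, 44, 629]);
translate([0, 1266, 0]) rotate([0, atan2(204, 595), 0]) cube([34, 44, 629]);
translate([480, 1266, 0]) mirror([1, 0, 0]) rotate([0, atan2(204, 595), 0]) cube([34, 44, 629]);


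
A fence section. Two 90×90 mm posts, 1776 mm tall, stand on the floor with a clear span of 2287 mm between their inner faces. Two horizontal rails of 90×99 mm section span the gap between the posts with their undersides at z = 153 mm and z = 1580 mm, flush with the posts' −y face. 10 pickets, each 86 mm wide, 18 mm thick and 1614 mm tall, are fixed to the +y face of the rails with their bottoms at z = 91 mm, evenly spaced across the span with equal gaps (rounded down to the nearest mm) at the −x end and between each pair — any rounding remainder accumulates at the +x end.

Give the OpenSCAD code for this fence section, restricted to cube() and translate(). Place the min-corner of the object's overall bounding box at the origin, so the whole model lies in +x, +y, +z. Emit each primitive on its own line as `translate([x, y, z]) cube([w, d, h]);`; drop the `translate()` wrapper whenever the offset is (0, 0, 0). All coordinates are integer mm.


cube([90, 90, 1776]);
translate([2377, 0, 0]) cube([90, 90, 1776]);
translate([90, 0, 153]) cube([2287, 90, 99]);
translate([90, 0, 1580]) cube([2287, 90, 99]);
translate([219, 90, 91]) cube([86, 18, 1614]);
translate([434, 90, 91]) cube([86, 18, 1614]);
translate([649, 90, 91]) cube([86, 18, 1614]);
translate([864, 90, 91]) cube([86, 18, 1614]);
translate([1079, 90, 91]) cube([86, 18, 1614]);
translate([1294, 90, 91]) cube([86, 18, 1614]);
translate([1509, 90, 91]) cube([86, 18, 1614]);
translate([1724, 90, 91]) cube([86, 18, 1614]);
translate([1939, 90, 91]) cube([86, 18, 1614]);
translate([2154, 90, 91]) cube([86, 18, 1614]);


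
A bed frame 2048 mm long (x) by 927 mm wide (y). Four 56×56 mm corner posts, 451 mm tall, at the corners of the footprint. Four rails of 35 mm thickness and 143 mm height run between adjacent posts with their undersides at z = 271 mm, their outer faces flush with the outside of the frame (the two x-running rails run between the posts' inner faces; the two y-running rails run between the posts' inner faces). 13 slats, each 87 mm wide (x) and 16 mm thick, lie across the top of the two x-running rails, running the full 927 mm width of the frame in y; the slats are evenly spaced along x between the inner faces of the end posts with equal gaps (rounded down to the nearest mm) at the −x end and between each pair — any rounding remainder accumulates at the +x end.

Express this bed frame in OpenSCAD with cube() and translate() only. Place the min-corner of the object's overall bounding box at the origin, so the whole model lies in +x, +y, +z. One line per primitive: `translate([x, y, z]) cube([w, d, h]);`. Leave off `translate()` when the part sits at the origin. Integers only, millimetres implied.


cube([56, 56, 451]);
translate([0, 871, 0]) cube([56, 56, 451]);
translate([1992, 0, 0]) cube([56, 56, 451]);
translate([1992, 871, 0]) cube([56, 56, 451]);
translate([56, 0, 271]) cube([1936, 35, 143]);
translate([56, 892, 271]) cube([1936, 35, 143]);
translate([0, 56, 271]) cube([35, 815, 143]);
translate([2013, 56, 271]) cube([35, 815, 143]);
translate([113, 0, 414]) cube([87, 927, 16]);
translate([257, 0, 414]) cube([87, 927, 16]);
translate([401, 0, 414]) cube([87, 927, 16]);
translate([545, 0, 414]) cube([87, 927, 16]);
translate([689, 0, 414]) cube([87, 927, 16]);
translate([833, 0, 414]) cube([87, 927, 16]);
translate([977, 0, 414]) cube([87, 927, 16]);
translate([1121, 0, 414]) cube([87, 927, 16]);
translate([1265, 0, 414]) cube([87, 927, 16]);
translate([1409, 0, 414]) cube([87, 927, 16]);
translate([1553, 0, 414]) cube([87, 927, 16]);
translate([1697, 0, 414]) cube([87, 927, 16]);
translate([1841, 0, 414]) cube([87, 927, 16]);
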